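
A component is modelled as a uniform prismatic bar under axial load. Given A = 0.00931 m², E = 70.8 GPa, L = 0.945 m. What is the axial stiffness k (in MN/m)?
Model: a uniform prismatic bar under axial load, so k = (A·E) / L.
Convert to SI units:
  E = 70.8 GPa = 7.08 × 10¹⁰ Pa
Substitute:
  k = (0.00931 × (7.08 × 10¹⁰)) / 0.945
  k = 6.975 × 10⁸ N/m
Convert: k = 6.975 × 10⁸ N/m = 697.5 MN/m
Final answer: k = 697.5 MN/m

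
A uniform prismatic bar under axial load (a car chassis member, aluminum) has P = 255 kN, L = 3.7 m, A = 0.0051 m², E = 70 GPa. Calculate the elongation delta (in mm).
Model: a uniform prismatic bar under axial load, so delta = (P·L) / (A·E).
Convert to SI units:
  P = 255 kN = 255000 N
  E = 70 GPa = 7 × 10¹⁰ Pa
Substitute:
  delta = (255000 × 3.7) / (0.0051 × (7 × 10¹⁰))
  delta = 0.002643 m
Convert: delta = 0.002643 m = 2.643 mm
Final answer: delta = 2.643 mm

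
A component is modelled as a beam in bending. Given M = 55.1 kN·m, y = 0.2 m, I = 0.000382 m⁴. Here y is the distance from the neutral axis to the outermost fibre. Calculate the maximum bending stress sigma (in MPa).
Model: a beam in bending, so sigma = (M·y) / I.
Convert to SI units:
  M = 55.1 kN·m = 55100 N·m
Substitute:
  sigma = (55100 × 0.2) / 0.000382
  sigma = 2.885 × 10⁷ Pa
Convert: sigma = 2.885 × 10⁷ Pa = 28.85 MPa
Final answer: sigma = 28.85 MPa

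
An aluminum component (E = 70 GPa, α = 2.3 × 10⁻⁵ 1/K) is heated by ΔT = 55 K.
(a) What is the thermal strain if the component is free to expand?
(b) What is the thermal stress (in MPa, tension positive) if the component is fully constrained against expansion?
(a) Free thermal strain ε_th = α·ΔT = (2.3 × 10⁻⁵) × 55 = 0.001265
(b) Fully constrained, the expansion is suppressed, so σ = -E·α·ΔT. Convert E = 70 GPa = 7 × 10¹⁰ Pa.
  σ = -(7 × 10¹⁰) × (2.3 × 10⁻⁵) × 55 = -8.855 × 10⁷ Pa = -88.55 MPa (compressive)
Final answer: (a) ε_th = 0.001265, (b) σ = -88.55 MPa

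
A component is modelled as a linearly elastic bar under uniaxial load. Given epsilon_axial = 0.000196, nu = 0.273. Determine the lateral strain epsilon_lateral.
Model: a linearly elastic bar under uniaxial load, so epsilon_lateral = -nu·epsilon_axial.
Substitute:
  epsilon_lateral = -(0.273 × 0.000196)
  epsilon_lateral = -5.351 × 10⁻⁵
Final answer: epsilon_lateral = -5.351 × 10⁻⁵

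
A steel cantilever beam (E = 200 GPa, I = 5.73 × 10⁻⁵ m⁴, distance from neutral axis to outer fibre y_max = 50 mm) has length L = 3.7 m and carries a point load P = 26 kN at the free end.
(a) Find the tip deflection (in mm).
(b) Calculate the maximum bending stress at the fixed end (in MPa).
(a) Tip deflection of a cantilever with an end point load: δ = P·L^3 / (3·E·I). Convert P = 26 kN = 26000 N, E = 200 GPa = 2 × 10¹¹ Pa.
  δ = (26000 × 3.7^3) / (3 × (2 × 10¹¹) × (5.73 × 10⁻⁵)) = 0.03831 m = 38.31 mm
(b) Maximum bending moment at the fixed end: M = P·L = 26000 × 3.7 = 96200 N·m. Convert y_max = 50 mm = 0.05 m.
  σ = M·y_max / I = (96200 × 0.05) / (5.73 × 10⁻⁵) = 8.394 × 10⁷ Pa = 83.94 MPa
Final answer: (a) δ = 38.31 mm, (b) σ = 83.94 MPa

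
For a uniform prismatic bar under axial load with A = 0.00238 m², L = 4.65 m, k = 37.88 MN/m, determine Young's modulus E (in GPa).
Model: a uniform prismatic bar under axial load, so k = (A·E) / L.
Solve for E: E = (k·L) / A.
Convert to SI units:
  k = 37.88 MN/m = 3.788 × 10⁷ N/m
Substitute:
  E = ((3.788 × 10⁷) × 4.65) / 0.00238
  E = 7.401 × 10¹⁰ Pa
Convert: E = 7.401 × 10¹⁰ Pa = 74.01 GPa
Final answer: E = 74.01 GPa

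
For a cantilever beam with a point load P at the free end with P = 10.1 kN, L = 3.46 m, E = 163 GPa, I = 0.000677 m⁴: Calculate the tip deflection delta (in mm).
Model: a cantilever beam with a point load P at the free end, so delta = (P·L^3) / (3·E·I).
Convert to SI units:
  P = 10.1 kN = 10100 N
  E = 163 GPa = 1.63 × 10¹¹ Pa
Substitute:
  delta = (10100 × 3.46^3) / (3 × (1.63 × 10¹¹) × 0.000677)
  delta = 0.001264 m
Convert: delta = 0.001264 m = 1.264 mm
Final answer: delta = 1.264 mm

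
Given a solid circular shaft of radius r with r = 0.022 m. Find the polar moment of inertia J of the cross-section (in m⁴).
Model: a solid circular shaft of radius r, so J = (π·r^4) / 2.
Substitute:
  J = (π × 0.022^4) / 2
  J = 3.68 × 10⁻⁷ m⁴
Final answer: J = 3.68 × 10⁻⁷ m⁴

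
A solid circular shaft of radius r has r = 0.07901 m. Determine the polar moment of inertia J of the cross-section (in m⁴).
Model: a solid circular shaft of radius r, so J = (π·r^4) / 2.
Substitute:
  J = (π × 0.07901^4) / 2
  J = 6.121 × 10⁻⁵ m⁴
Final answer: J = 6.121 × 10⁻⁵ m⁴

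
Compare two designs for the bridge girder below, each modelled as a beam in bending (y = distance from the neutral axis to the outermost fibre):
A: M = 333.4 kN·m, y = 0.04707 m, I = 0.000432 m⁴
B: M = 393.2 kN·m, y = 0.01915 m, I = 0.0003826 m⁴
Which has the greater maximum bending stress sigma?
Model: a beam in bending (y = distance from the neutral axis to the outermost fibre), so sigma = (M·y) / I (SI units).
  A: sigma = (333400 × 0.04707) / 0.000432 = 3.633 × 10⁷ Pa = 36.33 MPa
  B: sigma = (393200 × 0.01915) / 0.0003826 = 1.968 × 10⁷ Pa = 19.68 MPa
36.33 MPa > 19.68 MPa, so A is larger.
Final answer: A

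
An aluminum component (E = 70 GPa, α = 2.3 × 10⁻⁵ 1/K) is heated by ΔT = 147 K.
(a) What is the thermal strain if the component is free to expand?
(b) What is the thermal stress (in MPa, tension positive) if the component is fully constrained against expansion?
(a) Free thermal strain ε_th = α·ΔT = (2.3 × 10⁻⁵) × 147 = 0.003381
(b) Fully constrained, the expansion is suppressed, so σ = -E·α·ΔT. Convert E = 70 GPa = 7 × 10¹⁰ Pa.
  σ = -(7 × 10¹⁰) × (2.3 × 10⁻⁵) × 147 = -2.367 × 10⁸ Pa = -236.7 MPa (compressive)
Final answer: (a) ε_th = 0.003381, (b) σ = -236.7 MPa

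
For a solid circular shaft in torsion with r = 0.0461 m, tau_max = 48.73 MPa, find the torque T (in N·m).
Model: a solid circular shaft in torsion, so tau_max = (2·T) / (π·r^3).
Solve for T: T = (π·tau_max·r^3) / 2.
Convert to SI units:
  tau_max = 48.73 MPa = 4.873 × 10⁷ Pa
Substitute:
  T = (π × (4.873 × 10⁷) × 0.0461^3) / 2
  T = 7499 N·m
Final answer: T = 7499 N·m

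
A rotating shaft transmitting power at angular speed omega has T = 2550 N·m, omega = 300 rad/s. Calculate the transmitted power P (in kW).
Model: a rotating shaft transmitting power at angular speed omega, so P = T·omega.
Substitute:
  P = 2550 × 300
  P = 765000 W
Convert: P = 765000 W = 765 kW
Final answer: P = 765 kW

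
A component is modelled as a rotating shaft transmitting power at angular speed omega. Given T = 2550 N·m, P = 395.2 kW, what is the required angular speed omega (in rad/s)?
Model: a rotating shaft transmitting power at angular speed omega, so P = T·omega.
Solve for omega: omega = P / T.
Convert to SI units:
  P = 395.2 kW = 395200 W
Substitute:
  omega = 395200 / 2550
  omega = 155 rad/s
Final answer: omega = 155 rad/s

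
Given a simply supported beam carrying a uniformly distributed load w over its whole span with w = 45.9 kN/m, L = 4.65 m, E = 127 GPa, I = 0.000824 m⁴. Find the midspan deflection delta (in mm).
Model: a simply supported beam carrying a uniformly distributed load w over its whole span, so delta = (5·w·L^4) / (384·E·I).
Convert to SI units:
  w = 45.9 kN/m = 45900 N/m
  E = 127 GPa = 1.27 × 10¹¹ Pa
Substitute:
  delta = (5 × 45900 × 4.65^4) / (384 × (1.27 × 10¹¹) × 0.000824)
  delta = 0.00267 m
Convert: delta = 0.00267 m = 2.67 mm
Final answer: delta = 2.67 mm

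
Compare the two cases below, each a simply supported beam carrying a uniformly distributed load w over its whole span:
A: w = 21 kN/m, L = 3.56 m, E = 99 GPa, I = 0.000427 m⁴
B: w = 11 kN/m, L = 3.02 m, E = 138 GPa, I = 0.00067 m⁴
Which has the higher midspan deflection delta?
Model: a simply supported beam carrying a uniformly distributed load w over its whole span, so delta = (5·w·L^4) / (384·E·I) (SI units).
  A: delta = (5 × 21000 × 3.56^4) / (384 × (9.9 × 10¹⁰) × 0.000427) = 0.001039 m = 1.039 mm
  B: delta = (5 × 11000 × 3.02^4) / (384 × (1.38 × 10¹¹) × 0.00067) = 0.0001289 m = 0.1289 mm
1.039 mm > 0.1289 mm, so A is larger.
Final answer: A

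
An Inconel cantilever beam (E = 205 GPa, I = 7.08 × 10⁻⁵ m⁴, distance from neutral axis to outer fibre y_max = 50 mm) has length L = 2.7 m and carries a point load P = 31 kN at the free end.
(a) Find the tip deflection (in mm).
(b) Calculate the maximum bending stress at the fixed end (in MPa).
(a) Tip deflection of a cantilever with an end point load: δ = P·L^3 / (3·E·I). Convert P = 31 kN = 31000 N, E = 205 GPa = 2.05 × 10¹¹ Pa.
  δ = (31000 × 2.7^3) / (3 × (2.05 × 10¹¹) × (7.08 × 10⁻⁵)) = 0.01401 m = 14.01 mm
(b) Maximum bending moment at the fixed end: M = P·L = 31000 × 2.7 = 83700 N·m. Convert y_max = 50 mm = 0.05 m.
  σ = M·y_max / I = (83700 × 0.05) / (7.08 × 10⁻⁵) = 5.911 × 10⁷ Pa = 59.11 MPa
Final answer: (a) δ = 14.01 mm, (b) σ = 59.11 MPa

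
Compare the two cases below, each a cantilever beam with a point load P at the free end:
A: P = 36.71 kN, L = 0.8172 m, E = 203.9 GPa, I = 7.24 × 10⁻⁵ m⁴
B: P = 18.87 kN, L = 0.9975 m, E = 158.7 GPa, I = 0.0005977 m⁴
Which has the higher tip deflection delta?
Model: a cantilever beam with a point load P at the free end, so delta = (P·L^3) / (3·E·I) (SI units).
  A: delta = (36710 × 0.8172^3) / (3 × (2.039 × 10¹¹) × (7.24 × 10⁻⁵)) = 0.0004524 m = 0.4524 mm
  B: delta = (18870 × 0.9975^3) / (3 × (1.587 × 10¹¹) × 0.0005977) = 6.582 × 10⁻⁵ m = 0.06582 mm
0.4524 mm > 0.06582 mm, so A is larger.
Final answer: A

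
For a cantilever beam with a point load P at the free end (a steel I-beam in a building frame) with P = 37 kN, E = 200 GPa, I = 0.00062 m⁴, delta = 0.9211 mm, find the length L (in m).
Model: a cantilever beam with a point load P at the free end, so delta = (P·L^3) / (3·E·I).
Solve for L: L = ((3·delta·E·I) / P)^(1/3).
Convert to SI units:
  P = 37 kN = 37000 N
  E = 200 GPa = 2 × 10¹¹ Pa
  delta = 0.9211 mm = 0.0009211 m
Substitute:
  L = ((3 × 0.0009211 × (2 × 10¹¹) × 0.00062) / 37000)^(1/3)
  L = 2.1 m
Final answer: L = 2.1 m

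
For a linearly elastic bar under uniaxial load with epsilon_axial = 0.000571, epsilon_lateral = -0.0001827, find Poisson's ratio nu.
Model: a linearly elastic bar under uniaxial load, so epsilon_lateral = -nu·epsilon_axial.
Solve for nu: nu = -epsilon_lateral / epsilon_axial.
Substitute:
  nu = -(-0.0001827) / 0.000571
  nu = 0.32
Final answer: nu = 0.32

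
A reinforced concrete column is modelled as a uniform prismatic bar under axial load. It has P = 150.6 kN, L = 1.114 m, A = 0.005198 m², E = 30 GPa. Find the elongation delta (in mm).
Model: a uniform prismatic bar under axial load, so delta = (P·L) / (A·E).
Convert to SI units:
  P = 150.6 kN = 150600 N
  E = 30 GPa = 3 × 10¹⁰ Pa
Substitute:
  delta = (150600 × 1.114) / (0.005198 × (3 × 10¹⁰))
  delta = 0.001076 m
Convert: delta = 0.001076 m = 1.076 mm
Final answer: delta = 1.076 mm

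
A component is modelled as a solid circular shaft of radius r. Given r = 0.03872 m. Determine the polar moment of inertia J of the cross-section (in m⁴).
Model: a solid circular shaft of radius r, so J = (π·r^4) / 2.
Substitute:
  J = (π × 0.03872^4) / 2
  J = 3.531 × 10⁻⁶ m⁴
Final answer: J = 3.531 × 10⁻⁶ m⁴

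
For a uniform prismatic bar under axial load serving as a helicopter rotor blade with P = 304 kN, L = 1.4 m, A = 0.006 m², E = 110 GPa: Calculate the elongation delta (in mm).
Model: a uniform prismatic bar under axial load, so delta = (P·L) / (A·E).
Convert to SI units:
  P = 304 kN = 304000 N
  E = 110 GPa = 1.1 × 10¹¹ Pa
Substitute:
  delta = (304000 × 1.4) / (0.006 × (1.1 × 10¹¹))
  delta = 0.0006448 m
Convert: delta = 0.0006448 m = 0.6448 mm
Final answer: delta = 0.6448 mm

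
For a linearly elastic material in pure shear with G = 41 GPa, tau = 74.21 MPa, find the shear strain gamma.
Model: a linearly elastic material in pure shear, so tau = G·gamma.
Solve for gamma: gamma = tau / G.
Convert to SI units:
  G = 41 GPa = 4.1 × 10¹⁰ Pa
  tau = 74.21 MPa = 7.421 × 10⁷ Pa
Substitute:
  gamma = (7.421 × 10⁷) / (4.1 × 10¹⁰)
  gamma = 0.00181
Final answer: gamma = 0.00181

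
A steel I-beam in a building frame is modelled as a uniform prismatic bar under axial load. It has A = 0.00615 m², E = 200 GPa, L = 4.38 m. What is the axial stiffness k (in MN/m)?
Model: a uniform prismatic bar under axial load, so k = (A·E) / L.
Convert to SI units:
  E = 200 GPa = 2 × 10¹¹ Pa
Substitute:
  k = (0.00615 × (2 × 10¹¹)) / 4.38
  k = 2.808 × 10⁸ N/m
Convert: k = 2.808 × 10⁸ N/m = 280.8 MN/m
Final answer: k = 280.8 MN/m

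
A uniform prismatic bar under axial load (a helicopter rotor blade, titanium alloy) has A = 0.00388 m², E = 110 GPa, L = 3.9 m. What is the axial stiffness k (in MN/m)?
Model: a uniform prismatic bar under axial load, so k = (A·E) / L.
Convert to SI units:
  E = 110 GPa = 1.1 × 10¹¹ Pa
Substitute:
  k = (0.00388 × (1.1 × 10¹¹)) / 3.9
  k = 1.094 × 10⁸ N/m
Convert: k = 1.094 × 10⁸ N/m = 109.4 MN/m
Final answer: k = 109.4 MN/m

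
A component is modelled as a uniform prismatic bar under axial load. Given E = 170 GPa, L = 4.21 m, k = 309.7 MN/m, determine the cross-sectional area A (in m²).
Model: a uniform prismatic bar under axial load, so k = (A·E) / L.
Solve for A: A = (k·L) / E.
Convert to SI units:
  E = 170 GPa = 1.7 × 10¹¹ Pa
  k = 309.7 MN/m = 3.097 × 10⁸ N/m
Substitute:
  A = ((3.097 × 10⁸) × 4.21) / (1.7 × 10¹¹)
  A = 0.00767 m²
Final answer: A = 0.00767 m²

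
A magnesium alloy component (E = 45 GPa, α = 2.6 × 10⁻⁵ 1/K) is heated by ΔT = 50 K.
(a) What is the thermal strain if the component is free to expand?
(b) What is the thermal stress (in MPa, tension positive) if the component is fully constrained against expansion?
(a) Free thermal strain ε_th = α·ΔT = (2.6 × 10⁻⁵) × 50 = 0.0013
(b) Fully constrained, the expansion is suppressed, so σ = -E·α·ΔT. Convert E = 45 GPa = 4.5 × 10¹⁰ Pa.
  σ = -(4.5 × 10¹⁰) × (2.6 × 10⁻⁵) × 50 = -5.85 × 10⁷ Pa = -58.5 MPa (compressive)
Final answer: (a) ε_th = 0.0013, (b) σ = -58.5 MPa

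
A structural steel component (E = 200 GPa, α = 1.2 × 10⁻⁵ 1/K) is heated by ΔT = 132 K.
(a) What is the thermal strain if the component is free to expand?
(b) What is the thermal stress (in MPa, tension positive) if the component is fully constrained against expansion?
(a) Free thermal strain ε_th = α·ΔT = (1.2 × 10⁻⁵) × 132 = 0.001584
(b) Fully constrained, the expansion is suppressed, so σ = -E·α·ΔT. Convert E = 200 GPa = 2 × 10¹¹ Pa.
  σ = -(2 × 10¹¹) × (1.2 × 10⁻⁵) × 132 = -3.168 × 10⁸ Pa = -316.8 MPa (compressive)
Final answer: (a) ε_th = 0.001584, (b) σ = -316.8 MPa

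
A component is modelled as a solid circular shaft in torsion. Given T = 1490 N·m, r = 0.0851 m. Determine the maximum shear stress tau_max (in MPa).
Model: a solid circular shaft in torsion, so tau_max = (2·T) / (π·r^3).
Substitute:
  tau_max = (2 × 1490) / (π × 0.0851^3)
  tau_max = 1.539 × 10⁶ Pa
Convert: tau_max = 1.539 × 10⁶ Pa = 1.539 MPa
Final answer: tau_max = 1.539 MPa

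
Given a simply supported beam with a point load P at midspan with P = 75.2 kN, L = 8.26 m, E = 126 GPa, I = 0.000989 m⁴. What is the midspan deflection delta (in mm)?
Model: a simply supported beam with a point load P at midspan, so delta = (P·L^3) / (48·E·I).
Convert to SI units:
  P = 75.2 kN = 75200 N
  E = 126 GPa = 1.26 × 10¹¹ Pa
Substitute:
  delta = (75200 × 8.26^3) / (48 × (1.26 × 10¹¹) × 0.000989)
  delta = 0.007085 m
Convert: delta = 0.007085 m = 7.085 mm
Final answer: delta = 7.085 mm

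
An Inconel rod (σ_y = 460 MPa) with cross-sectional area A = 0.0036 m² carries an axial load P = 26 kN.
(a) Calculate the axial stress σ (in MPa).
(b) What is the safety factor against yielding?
(a) Axial stress σ = P/A. Convert P = 26 kN = 26000 N.
  σ = 26000 / 0.0036 = 7.222 × 10⁶ Pa = 7.222 MPa
(b) Safety factor SF = σ_y/σ = 460 / 7.222 = 63.69
Final answer: (a) σ = 7.222 MPa, (b) SF = 63.69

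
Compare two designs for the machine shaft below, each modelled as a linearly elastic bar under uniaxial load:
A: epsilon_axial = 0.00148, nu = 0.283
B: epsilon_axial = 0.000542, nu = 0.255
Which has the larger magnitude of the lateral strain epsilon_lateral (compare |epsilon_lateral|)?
Model: a linearly elastic bar under uniaxial load, so epsilon_lateral = -nu·epsilon_axial (SI units).
  A: epsilon_lateral = -(0.283 × 0.00148) = -0.0004188
  B: epsilon_lateral = -(0.255 × 0.000542) = -0.0001382
|epsilon_lateral|: A = 0.0004188, B = 0.0001382, so A is larger in magnitude.
Final answer: A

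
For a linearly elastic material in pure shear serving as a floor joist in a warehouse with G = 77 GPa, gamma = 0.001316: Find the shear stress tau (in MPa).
Model: a linearly elastic material in pure shear, so tau = G·gamma.
Convert to SI units:
  G = 77 GPa = 7.7 × 10¹⁰ Pa
Substitute:
  tau = (7.7 × 10¹⁰) × 0.001316
  tau = 1.013 × 10⁸ Pa
Convert: tau = 1.013 × 10⁸ Pa = 101.3 MPa
Final answer: tau = 101.3 MPa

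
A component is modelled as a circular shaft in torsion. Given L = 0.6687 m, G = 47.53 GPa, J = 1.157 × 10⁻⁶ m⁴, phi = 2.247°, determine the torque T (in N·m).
Model: a circular shaft in torsion, so phi = (T·L) / (G·J).
Solve for T: T = (phi·G·J) / L.
Convert to SI units:
  G = 47.53 GPa = 4.753 × 10¹⁰ Pa
  phi = 2.247° = 0.03922 rad
Substitute:
  T = (0.03922 × (4.753 × 10¹⁰) × (1.157 × 10⁻⁶)) / 0.6687
  T = 3225 N·m
Final answer: T = 3225 N·m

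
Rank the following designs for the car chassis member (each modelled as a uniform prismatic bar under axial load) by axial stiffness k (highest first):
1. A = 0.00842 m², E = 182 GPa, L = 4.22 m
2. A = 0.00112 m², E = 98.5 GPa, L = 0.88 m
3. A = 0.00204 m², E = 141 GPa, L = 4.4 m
Model: a uniform prismatic bar under axial load, so k = (A·E) / L (SI units).
  Case 1: k = (0.00842 × (1.82 × 10¹¹)) / 4.22 = 3.631 × 10⁸ N/m = 363.1 MN/m
  Case 2: k = (0.00112 × (9.85 × 10¹⁰)) / 0.88 = 1.254 × 10⁸ N/m = 125.4 MN/m
  Case 3: k = (0.00204 × (1.41 × 10¹¹)) / 4.4 = 6.537 × 10⁷ N/m = 65.37 MN/m
Ordering: 363.1 MN/m (case 1) > 125.4 MN/m (case 2) > 65.37 MN/m (case 3)
Final answer: 1, 2, 3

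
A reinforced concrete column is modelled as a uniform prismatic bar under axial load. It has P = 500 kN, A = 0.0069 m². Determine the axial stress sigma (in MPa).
Model: a uniform prismatic bar under axial load, so sigma = P / A.
Convert to SI units:
  P = 500 kN = 500000 N
Substitute:
  sigma = 500000 / 0.0069
  sigma = 7.246 × 10⁷ Pa
Convert: sigma = 7.246 × 10⁷ Pa = 72.46 MPa
Final answer: sigma = 72.46 MPa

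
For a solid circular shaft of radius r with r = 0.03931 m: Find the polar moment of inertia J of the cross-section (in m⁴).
Model: a solid circular shaft of radius r, so J = (π·r^4) / 2.
Substitute:
  J = (π × 0.03931^4) / 2
  J = 3.751 × 10⁻⁶ m⁴
Final answer: J = 3.751 × 10⁻⁶ m⁴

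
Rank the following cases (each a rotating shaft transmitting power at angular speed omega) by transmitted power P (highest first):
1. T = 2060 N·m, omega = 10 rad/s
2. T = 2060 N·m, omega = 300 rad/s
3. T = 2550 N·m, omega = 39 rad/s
Model: a rotating shaft transmitting power at angular speed omega, so P = T·omega (SI units).
  Case 1: P = 2060 × 10 = 20600 W = 20.6 kW
  Case 2: P = 2060 × 300 = 618000 W = 618 kW
  Case 3: P = 2550 × 39 = 99450 W = 99.45 kW
Ordering: 618 kW (case 2) > 99.45 kW (case 3) > 20.6 kW (case 1)
Final answer: 2, 3, 1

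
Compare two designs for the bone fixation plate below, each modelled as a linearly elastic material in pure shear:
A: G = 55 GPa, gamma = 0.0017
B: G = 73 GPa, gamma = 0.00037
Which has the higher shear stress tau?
Model: a linearly elastic material in pure shear, so tau = G·gamma (SI units).
  A: tau = (5.5 × 10¹⁰) × 0.0017 = 9.35 × 10⁷ Pa = 93.5 MPa
  B: tau = (7.3 × 10¹⁰) × 0.00037 = 2.701 × 10⁷ Pa = 27.01 MPa
93.5 MPa > 27.01 MPa, so A is larger.
Final answer: A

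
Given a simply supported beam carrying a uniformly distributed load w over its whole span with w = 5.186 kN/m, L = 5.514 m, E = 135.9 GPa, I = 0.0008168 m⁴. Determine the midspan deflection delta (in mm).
Model: a simply supported beam carrying a uniformly distributed load w over its whole span, so delta = (5·w·L^4) / (384·E·I).
Convert to SI units:
  w = 5.186 kN/m = 5186 N/m
  E = 135.9 GPa = 1.359 × 10¹¹ Pa
Substitute:
  delta = (5 × 5186 × 5.514^4) / (384 × (1.359 × 10¹¹) × 0.0008168)
  delta = 0.0005623 m
Convert: delta = 0.0005623 m = 0.5623 mm
Final answer: delta = 0.5623 mm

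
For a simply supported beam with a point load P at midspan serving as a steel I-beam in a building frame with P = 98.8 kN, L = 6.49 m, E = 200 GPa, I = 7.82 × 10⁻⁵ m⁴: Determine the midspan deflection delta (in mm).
Model: a simply supported beam with a point load P at midspan, so delta = (P·L^3) / (48·E·I).
Convert to SI units:
  P = 98.8 kN = 98800 N
  E = 200 GPa = 2 × 10¹¹ Pa
Substitute:
  delta = (98800 × 6.49^3) / (48 × (2 × 10¹¹) × (7.82 × 10⁻⁵))
  delta = 0.03598 m
Convert: delta = 0.03598 m = 35.98 mm
Final answer: delta = 35.98 mm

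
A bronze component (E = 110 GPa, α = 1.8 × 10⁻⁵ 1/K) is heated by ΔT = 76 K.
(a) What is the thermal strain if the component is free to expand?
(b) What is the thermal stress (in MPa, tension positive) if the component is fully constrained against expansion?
(a) Free thermal strain ε_th = α·ΔT = (1.8 × 10⁻⁵) × 76 = 0.001368
(b) Fully constrained, the expansion is suppressed, so σ = -E·α·ΔT. Convert E = 110 GPa = 1.1 × 10¹¹ Pa.
  σ = -(1.1 × 10¹¹) × (1.8 × 10⁻⁵) × 76 = -1.505 × 10⁸ Pa = -150.5 MPa (compressive)
Final answer: (a) ε_th = 0.001368, (b) σ = -150.5 MPa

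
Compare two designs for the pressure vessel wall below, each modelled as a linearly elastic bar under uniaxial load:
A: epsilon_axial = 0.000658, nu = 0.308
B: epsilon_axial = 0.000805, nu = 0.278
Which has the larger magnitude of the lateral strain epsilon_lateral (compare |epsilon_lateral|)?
Model: a linearly elastic bar under uniaxial load, so epsilon_lateral = -nu·epsilon_axial (SI units).
  A: epsilon_lateral = -(0.308 × 0.000658) = -0.0002027
  B: epsilon_lateral = -(0.278 × 0.000805) = -0.0002238
|epsilon_lateral|: A = 0.0002027, B = 0.0002238, so B is larger in magnitude.
Final answer: B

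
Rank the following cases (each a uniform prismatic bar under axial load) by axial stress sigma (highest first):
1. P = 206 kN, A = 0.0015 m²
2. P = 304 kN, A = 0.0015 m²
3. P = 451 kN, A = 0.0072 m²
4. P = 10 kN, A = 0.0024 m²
Model: a uniform prismatic bar under axial load, so sigma = P / A (SI units).
  Case 1: sigma = 206000 / 0.0015 = 1.373 × 10⁸ Pa = 137.3 MPa
  Case 2: sigma = 304000 / 0.0015 = 2.027 × 10⁸ Pa = 202.7 MPa
  Case 3: sigma = 451000 / 0.0072 = 6.264 × 10⁷ Pa = 62.64 MPa
  Case 4: sigma = 10000 / 0.0024 = 4.167 × 10⁶ Pa = 4.167 MPa
Ordering: 202.7 MPa (case 2) > 137.3 MPa (case 1) > 62.64 MPa (case 3) > 4.167 MPa (case 4)
Final answer: 2, 1, 3, 4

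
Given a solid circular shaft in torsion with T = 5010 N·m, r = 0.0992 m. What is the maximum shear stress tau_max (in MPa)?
Model: a solid circular shaft in torsion, so tau_max = (2·T) / (π·r^3).
Substitute:
  tau_max = (2 × 5010) / (π × 0.0992^3)
  tau_max = 3.267 × 10⁶ Pa
Convert: tau_max = 3.267 × 10⁶ Pa = 3.267 MPa
Final answer: tau_max = 3.267 MPa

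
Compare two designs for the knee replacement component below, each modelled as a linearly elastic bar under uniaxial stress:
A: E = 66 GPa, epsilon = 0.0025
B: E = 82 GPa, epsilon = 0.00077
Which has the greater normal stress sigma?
Model: a linearly elastic bar under uniaxial stress, so sigma = E·epsilon (SI units).
  A: sigma = (6.6 × 10¹⁰) × 0.0025 = 1.65 × 10⁸ Pa = 165 MPa
  B: sigma = (8.2 × 10¹⁰) × 0.00077 = 6.314 × 10⁷ Pa = 63.14 MPa
165 MPa > 63.14 MPa, so A is larger.
Final answer: A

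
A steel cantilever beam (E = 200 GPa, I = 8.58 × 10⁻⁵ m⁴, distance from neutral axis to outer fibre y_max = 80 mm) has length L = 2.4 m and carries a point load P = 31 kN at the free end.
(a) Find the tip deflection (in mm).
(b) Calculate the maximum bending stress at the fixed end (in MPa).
(a) Tip deflection of a cantilever with an end point load: δ = P·L^3 / (3·E·I). Convert P = 31 kN = 31000 N, E = 200 GPa = 2 × 10¹¹ Pa.
  δ = (31000 × 2.4^3) / (3 × (2 × 10¹¹) × (8.58 × 10⁻⁵)) = 0.008324 m = 8.324 mm
(b) Maximum bending moment at the fixed end: M = P·L = 31000 × 2.4 = 74400 N·m. Convert y_max = 80 mm = 0.08 m.
  σ = M·y_max / I = (74400 × 0.08) / (8.58 × 10⁻⁵) = 6.937 × 10⁷ Pa = 69.37 MPa
Final answer: (a) δ = 8.324 mm, (b) σ = 69.37 MPa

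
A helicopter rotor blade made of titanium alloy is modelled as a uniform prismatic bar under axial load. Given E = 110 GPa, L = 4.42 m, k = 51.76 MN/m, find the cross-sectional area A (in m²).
Model: a uniform prismatic bar under axial load, so k = (A·E) / L.
Solve for A: A = (k·L) / E.
Convert to SI units:
  E = 110 GPa = 1.1 × 10¹¹ Pa
  k = 51.76 MN/m = 5.176 × 10⁷ N/m
Substitute:
  A = ((5.176 × 10⁷) × 4.42) / (1.1 × 10¹¹)
  A = 0.00208 m²
Final answer: A = 0.00208 m²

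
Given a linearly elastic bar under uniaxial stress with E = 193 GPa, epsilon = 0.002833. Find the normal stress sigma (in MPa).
Model: a linearly elastic bar under uniaxial stress, so sigma = E·epsilon.
Convert to SI units:
  E = 193 GPa = 1.93 × 10¹¹ Pa
Substitute:
  sigma = (1.93 × 10¹¹) × 0.002833
  sigma = 5.468 × 10⁸ Pa
Convert: sigma = 5.468 × 10⁸ Pa = 546.8 MPa
Final answer: sigma = 546.8 MPa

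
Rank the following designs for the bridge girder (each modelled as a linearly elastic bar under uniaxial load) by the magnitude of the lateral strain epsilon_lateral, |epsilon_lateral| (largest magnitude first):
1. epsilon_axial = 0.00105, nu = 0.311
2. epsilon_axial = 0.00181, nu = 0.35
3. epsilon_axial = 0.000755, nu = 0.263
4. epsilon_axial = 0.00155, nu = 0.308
Model: a linearly elastic bar under uniaxial load, so epsilon_lateral = -nu·epsilon_axial (SI units).
  Case 1: epsilon_lateral = -(0.311 × 0.00105) = -0.0003265
  Case 2: epsilon_lateral = -(0.35 × 0.00181) = -0.0006335
  Case 3: epsilon_lateral = -(0.263 × 0.000755) = -0.0001986
  Case 4: epsilon_lateral = -(0.308 × 0.00155) = -0.0004774
Ordering by |epsilon_lateral|: 0.0006335 (case 2) > 0.0004774 (case 4) > 0.0003265 (case 1) > 0.0001986 (case 3)
Final answer: 2, 4, 1, 3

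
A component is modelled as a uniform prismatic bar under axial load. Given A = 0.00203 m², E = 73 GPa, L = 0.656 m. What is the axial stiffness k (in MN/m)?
Model: a uniform prismatic bar under axial load, so k = (A·E) / L.
Convert to SI units:
  E = 73 GPa = 7.3 × 10¹⁰ Pa
Substitute:
  k = (0.00203 × (7.3 × 10¹⁰)) / 0.656
  k = 2.259 × 10⁸ N/m
Convert: k = 2.259 × 10⁸ N/m = 225.9 MN/m
Final answer: k = 225.9 MN/m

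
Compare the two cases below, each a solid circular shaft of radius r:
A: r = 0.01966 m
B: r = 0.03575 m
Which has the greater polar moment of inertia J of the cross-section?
Model: a solid circular shaft of radius r, so J = (π·r^4) / 2 (SI units).
  A: J = (π × 0.01966^4) / 2 = 2.347 × 10⁻⁷ m⁴
  B: J = (π × 0.03575^4) / 2 = 2.566 × 10⁻⁶ m⁴
2.566 × 10⁻⁶ m⁴ > 2.347 × 10⁻⁷ m⁴, so B is larger.
Final answer: B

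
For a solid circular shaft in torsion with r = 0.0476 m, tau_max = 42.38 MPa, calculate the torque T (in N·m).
Model: a solid circular shaft in torsion, so tau_max = (2·T) / (π·r^3).
Solve for T: T = (π·tau_max·r^3) / 2.
Convert to SI units:
  tau_max = 42.38 MPa = 4.238 × 10⁷ Pa
Substitute:
  T = (π × (4.238 × 10⁷) × 0.0476^3) / 2
  T = 7180 N·m
Final answer: T = 7180 N·m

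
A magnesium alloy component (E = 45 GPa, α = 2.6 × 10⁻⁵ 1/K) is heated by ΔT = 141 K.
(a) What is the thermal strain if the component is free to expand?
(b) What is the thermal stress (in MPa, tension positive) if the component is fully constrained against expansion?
(a) Free thermal strain ε_th = α·ΔT = (2.6 × 10⁻⁵) × 141 = 0.003666
(b) Fully constrained, the expansion is suppressed, so σ = -E·α·ΔT. Convert E = 45 GPa = 4.5 × 10¹⁰ Pa.
  σ = -(4.5 × 10¹⁰) × (2.6 × 10⁻⁵) × 141 = -1.65 × 10⁸ Pa = -165 MPa (compressive)
Final answer: (a) ε_th = 0.003666, (b) σ = -165 MPa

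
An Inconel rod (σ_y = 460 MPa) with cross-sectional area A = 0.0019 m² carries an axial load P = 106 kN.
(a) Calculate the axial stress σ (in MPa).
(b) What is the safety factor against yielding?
(a) Axial stress σ = P/A. Convert P = 106 kN = 106000 N.
  σ = 106000 / 0.0019 = 5.579 × 10⁷ Pa = 55.79 MPa
(b) Safety factor SF = σ_y/σ = 460 / 55.79 = 8.245
Final answer: (a) σ = 55.79 MPa, (b) SF = 8.245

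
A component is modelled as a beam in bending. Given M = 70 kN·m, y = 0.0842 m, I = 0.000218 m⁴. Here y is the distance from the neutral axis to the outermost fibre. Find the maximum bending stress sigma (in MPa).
Model: a beam in bending, so sigma = (M·y) / I.
Convert to SI units:
  M = 70 kN·m = 70000 N·m
Substitute:
  sigma = (70000 × 0.0842) / 0.000218
  sigma = 2.704 × 10⁷ Pa
Convert: sigma = 2.704 × 10⁷ Pa = 27.04 MPa
Final answer: sigma = 27.04 MPa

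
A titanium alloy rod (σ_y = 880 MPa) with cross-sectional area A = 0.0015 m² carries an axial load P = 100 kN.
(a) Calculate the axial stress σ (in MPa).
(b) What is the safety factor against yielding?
(a) Axial stress σ = P/A. Convert P = 100 kN = 100000 N.
  σ = 100000 / 0.0015 = 6.667 × 10⁷ Pa = 66.67 MPa
(b) Safety factor SF = σ_y/σ = 880 / 66.67 = 13.2
Final answer: (a) σ = 66.67 MPa, (b) SF = 13.2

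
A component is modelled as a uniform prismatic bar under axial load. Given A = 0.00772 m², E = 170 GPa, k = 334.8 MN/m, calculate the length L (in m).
Model: a uniform prismatic bar under axial load, so k = (A·E) / L.
Solve for L: L = (A·E) / k.
Convert to SI units:
  E = 170 GPa = 1.7 × 10¹¹ Pa
  k = 334.8 MN/m = 3.348 × 10⁸ N/m
Substitute:
  L = (0.00772 × (1.7 × 10¹¹)) / (3.348 × 10⁸)
  L = 3.92 m
Final answer: L = 3.92 m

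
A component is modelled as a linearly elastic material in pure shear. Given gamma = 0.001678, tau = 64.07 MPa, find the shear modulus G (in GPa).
Model: a linearly elastic material in pure shear, so tau = G·gamma.
Solve for G: G = tau / gamma.
Convert to SI units:
  tau = 64.07 MPa = 6.407 × 10⁷ Pa
Substitute:
  G = (6.407 × 10⁷) / 0.001678
  G = 3.818 × 10¹⁰ Pa
Convert: G = 3.818 × 10¹⁰ Pa = 38.18 GPa
Final answer: G = 38.18 GPa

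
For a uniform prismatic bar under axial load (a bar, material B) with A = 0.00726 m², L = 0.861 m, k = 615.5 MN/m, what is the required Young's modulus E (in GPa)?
Model: a uniform prismatic bar under axial load, so k = (A·E) / L.
Solve for E: E = (k·L) / A.
Convert to SI units:
  k = 615.5 MN/m = 6.155 × 10⁸ N/m
Substitute:
  E = ((6.155 × 10⁸) × 0.861) / 0.00726
  E = 7.3 × 10¹⁰ Pa
Convert: E = 7.3 × 10¹⁰ Pa = 73 GPa
Final answer: E = 73 GPa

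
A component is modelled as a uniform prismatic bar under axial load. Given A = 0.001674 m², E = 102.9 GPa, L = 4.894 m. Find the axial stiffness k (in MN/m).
Model: a uniform prismatic bar under axial load, so k = (A·E) / L.
Convert to SI units:
  E = 102.9 GPa = 1.029 × 10¹¹ Pa
Substitute:
  k = (0.001674 × (1.029 × 10¹¹)) / 4.894
  k = 3.52 × 10⁷ N/m
Convert: k = 3.52 × 10⁷ N/m = 35.2 MN/m
Final answer: k = 35.2 MN/m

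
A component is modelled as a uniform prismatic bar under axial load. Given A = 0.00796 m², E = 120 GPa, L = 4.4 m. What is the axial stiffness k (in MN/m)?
Model: a uniform prismatic bar under axial load, so k = (A·E) / L.
Convert to SI units:
  E = 120 GPa = 1.2 × 10¹¹ Pa
Substitute:
  k = (0.00796 × (1.2 × 10¹¹)) / 4.4
  k = 2.171 × 10⁸ N/m
Convert: k = 2.171 × 10⁸ N/m = 217.1 MN/m
Final answer: k = 217.1 MN/m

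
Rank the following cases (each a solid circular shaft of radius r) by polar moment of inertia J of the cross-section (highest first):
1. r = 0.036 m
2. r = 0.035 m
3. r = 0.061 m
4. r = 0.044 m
Model: a solid circular shaft of radius r, so J = (π·r^4) / 2 (SI units).
  Case 1: J = (π × 0.036^4) / 2 = 2.638 × 10⁻⁶ m⁴
  Case 2: J = (π × 0.035^4) / 2 = 2.357 × 10⁻⁶ m⁴
  Case 3: J = (π × 0.061^4) / 2 = 2.175 × 10⁻⁵ m⁴
  Case 4: J = (π × 0.044^4) / 2 = 5.887 × 10⁻⁶ m⁴
Ordering: 2.175 × 10⁻⁵ m⁴ (case 3) > 5.887 × 10⁻⁶ m⁴ (case 4) > 2.638 × 10⁻⁶ m⁴ (case 1) > 2.357 × 10⁻⁶ m⁴ (case 2)
Final answer: 3, 4, 1, 2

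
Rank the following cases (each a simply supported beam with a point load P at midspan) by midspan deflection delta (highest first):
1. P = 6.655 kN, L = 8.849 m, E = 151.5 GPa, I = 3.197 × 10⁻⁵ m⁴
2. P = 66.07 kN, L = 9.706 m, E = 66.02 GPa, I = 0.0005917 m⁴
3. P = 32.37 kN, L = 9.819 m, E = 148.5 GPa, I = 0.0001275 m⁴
Model: a simply supported beam with a point load P at midspan, so delta = (P·L^3) / (48·E·I) (SI units).
  Case 1: delta = (6655 × 8.849^3) / (48 × (1.515 × 10¹¹) × (3.197 × 10⁻⁵)) = 0.01984 m = 19.84 mm
  Case 2: delta = (66070 × 9.706^3) / (48 × (6.602 × 10¹⁰) × 0.0005917) = 0.03222 m = 32.22 mm
  Case 3: delta = (32370 × 9.819^3) / (48 × (1.485 × 10¹¹) × 0.0001275) = 0.03372 m = 33.72 mm
Ordering: 33.72 mm (case 3) > 32.22 mm (case 2) > 19.84 mm (case 1)
Final answer: 3, 2, 1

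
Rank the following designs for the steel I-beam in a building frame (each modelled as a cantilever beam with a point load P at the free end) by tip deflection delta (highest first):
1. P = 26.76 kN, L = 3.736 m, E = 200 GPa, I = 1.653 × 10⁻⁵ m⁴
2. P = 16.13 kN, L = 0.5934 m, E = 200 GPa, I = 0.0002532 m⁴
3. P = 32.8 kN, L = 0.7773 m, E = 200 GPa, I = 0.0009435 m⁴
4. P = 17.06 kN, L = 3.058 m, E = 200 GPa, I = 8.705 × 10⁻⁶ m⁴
Model: a cantilever beam with a point load P at the free end, so delta = (P·L^3) / (3·E·I) (SI units).
  Case 1: delta = (26760 × 3.736^3) / (3 × (2 × 10¹¹) × (1.653 × 10⁻⁵)) = 0.1407 m = 140.7 mm
  Case 2: delta = (16130 × 0.5934^3) / (3 × (2 × 10¹¹) × 0.0002532) = 2.219 × 10⁻⁵ m = 0.02219 mm
  Case 3: delta = (32800 × 0.7773^3) / (3 × (2 × 10¹¹) × 0.0009435) = 2.721 × 10⁻⁵ m = 0.02721 mm
  Case 4: delta = (17060 × 3.058^3) / (3 × (2 × 10¹¹) × (8.705 × 10⁻⁶)) = 0.09341 m = 93.41 mm
Ordering: 140.7 mm (case 1) > 93.41 mm (case 4) > 0.02721 mm (case 3) > 0.02219 mm (case 2)
Final answer: 1, 4, 3, 2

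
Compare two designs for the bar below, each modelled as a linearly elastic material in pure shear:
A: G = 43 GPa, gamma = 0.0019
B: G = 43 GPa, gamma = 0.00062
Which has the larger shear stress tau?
Model: a linearly elastic material in pure shear, so tau = G·gamma (SI units).
  A: tau = (4.3 × 10¹⁰) × 0.0019 = 8.17 × 10⁷ Pa = 81.7 MPa
  B: tau = (4.3 × 10¹⁰) × 0.00062 = 2.666 × 10⁷ Pa = 26.66 MPa
81.7 MPa > 26.66 MPa, so A is larger.
Final answer: A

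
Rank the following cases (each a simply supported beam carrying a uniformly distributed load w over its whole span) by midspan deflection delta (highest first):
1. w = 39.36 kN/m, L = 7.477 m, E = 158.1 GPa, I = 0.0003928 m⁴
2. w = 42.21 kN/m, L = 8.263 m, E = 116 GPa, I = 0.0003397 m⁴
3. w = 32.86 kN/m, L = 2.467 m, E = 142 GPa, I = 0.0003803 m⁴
Model: a simply supported beam carrying a uniformly distributed load w over its whole span, so delta = (5·w·L^4) / (384·E·I) (SI units).
  Case 1: delta = (5 × 39360 × 7.477^4) / (384 × (1.581 × 10¹¹) × 0.0003928) = 0.02579 m = 25.79 mm
  Case 2: delta = (5 × 42210 × 8.263^4) / (384 × (1.16 × 10¹¹) × 0.0003397) = 0.06502 m = 65.02 mm
  Case 3: delta = (5 × 32860 × 2.467^4) / (384 × (1.42 × 10¹¹) × 0.0003803) = 0.0002935 m = 0.2935 mm
Ordering: 65.02 mm (case 2) > 25.79 mm (case 1) > 0.2935 mm (case 3)
Final answer: 2, 1, 3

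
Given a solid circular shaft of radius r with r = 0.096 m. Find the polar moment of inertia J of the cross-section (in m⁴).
Model: a solid circular shaft of radius r, so J = (π·r^4) / 2.
Substitute:
  J = (π × 0.096^4) / 2
  J = 0.0001334 m⁴
Final answer: J = 0.0001334 m⁴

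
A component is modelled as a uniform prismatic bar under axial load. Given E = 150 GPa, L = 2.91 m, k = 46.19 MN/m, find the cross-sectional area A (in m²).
Model: a uniform prismatic bar under axial load, so k = (A·E) / L.
Solve for A: A = (k·L) / E.
Convert to SI units:
  E = 150 GPa = 1.5 × 10¹¹ Pa
  k = 46.19 MN/m = 4.619 × 10⁷ N/m
Substitute:
  A = ((4.619 × 10⁷) × 2.91) / (1.5 × 10¹¹)
  A = 0.0008961 m²
Final answer: A = 0.0008961 m²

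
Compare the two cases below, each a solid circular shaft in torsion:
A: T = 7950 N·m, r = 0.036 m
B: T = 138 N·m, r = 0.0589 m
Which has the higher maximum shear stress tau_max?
Model: a solid circular shaft in torsion, so tau_max = (2·T) / (π·r^3) (SI units).
  A: tau_max = (2 × 7950) / (π × 0.036^3) = 1.085 × 10⁸ Pa = 108.5 MPa
  B: tau_max = (2 × 138) / (π × 0.0589^3) = 429900 Pa = 0.4299 MPa
108.5 MPa > 0.4299 MPa, so A is larger.
Final answer: A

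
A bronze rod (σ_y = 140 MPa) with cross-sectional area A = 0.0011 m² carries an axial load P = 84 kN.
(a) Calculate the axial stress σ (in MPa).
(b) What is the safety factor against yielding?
(a) Axial stress σ = P/A. Convert P = 84 kN = 84000 N.
  σ = 84000 / 0.0011 = 7.636 × 10⁷ Pa = 76.36 MPa
(b) Safety factor SF = σ_y/σ = 140 / 76.36 = 1.833
Final answer: (a) σ = 76.36 MPa, (b) SF = 1.833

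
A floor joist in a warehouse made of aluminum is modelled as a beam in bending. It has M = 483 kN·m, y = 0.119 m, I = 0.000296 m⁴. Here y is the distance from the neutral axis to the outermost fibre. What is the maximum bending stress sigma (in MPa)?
Model: a beam in bending, so sigma = (M·y) / I.
Convert to SI units:
  M = 483 kN·m = 483000 N·m
Substitute:
  sigma = (483000 × 0.119) / 0.000296
  sigma = 1.942 × 10⁸ Pa
Convert: sigma = 1.942 × 10⁸ Pa = 194.2 MPa
Final answer: sigma = 194.2 MPa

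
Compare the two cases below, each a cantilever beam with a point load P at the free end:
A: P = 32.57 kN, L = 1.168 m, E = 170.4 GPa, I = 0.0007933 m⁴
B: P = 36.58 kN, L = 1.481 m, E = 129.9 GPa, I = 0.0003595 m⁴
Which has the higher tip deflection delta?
Model: a cantilever beam with a point load P at the free end, so delta = (P·L^3) / (3·E·I) (SI units).
  A: delta = (32570 × 1.168^3) / (3 × (1.704 × 10¹¹) × 0.0007933) = 0.000128 m = 0.128 mm
  B: delta = (36580 × 1.481^3) / (3 × (1.299 × 10¹¹) × 0.0003595) = 0.0008482 m = 0.8482 mm
0.8482 mm > 0.128 mm, so B is larger.
Final answer: B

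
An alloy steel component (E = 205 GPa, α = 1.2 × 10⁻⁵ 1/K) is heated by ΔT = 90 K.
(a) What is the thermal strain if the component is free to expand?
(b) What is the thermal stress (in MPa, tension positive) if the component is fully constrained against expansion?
(a) Free thermal strain ε_th = α·ΔT = (1.2 × 10⁻⁵) × 90 = 0.00108
(b) Fully constrained, the expansion is suppressed, so σ = -E·α·ΔT. Convert E = 205 GPa = 2.05 × 10¹¹ Pa.
  σ = -(2.05 × 10¹¹) × (1.2 × 10⁻⁵) × 90 = -2.214 × 10⁸ Pa = -221.4 MPa (compressive)
Final answer: (a) ε_th = 0.00108, (b) σ = -221.4 MPa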